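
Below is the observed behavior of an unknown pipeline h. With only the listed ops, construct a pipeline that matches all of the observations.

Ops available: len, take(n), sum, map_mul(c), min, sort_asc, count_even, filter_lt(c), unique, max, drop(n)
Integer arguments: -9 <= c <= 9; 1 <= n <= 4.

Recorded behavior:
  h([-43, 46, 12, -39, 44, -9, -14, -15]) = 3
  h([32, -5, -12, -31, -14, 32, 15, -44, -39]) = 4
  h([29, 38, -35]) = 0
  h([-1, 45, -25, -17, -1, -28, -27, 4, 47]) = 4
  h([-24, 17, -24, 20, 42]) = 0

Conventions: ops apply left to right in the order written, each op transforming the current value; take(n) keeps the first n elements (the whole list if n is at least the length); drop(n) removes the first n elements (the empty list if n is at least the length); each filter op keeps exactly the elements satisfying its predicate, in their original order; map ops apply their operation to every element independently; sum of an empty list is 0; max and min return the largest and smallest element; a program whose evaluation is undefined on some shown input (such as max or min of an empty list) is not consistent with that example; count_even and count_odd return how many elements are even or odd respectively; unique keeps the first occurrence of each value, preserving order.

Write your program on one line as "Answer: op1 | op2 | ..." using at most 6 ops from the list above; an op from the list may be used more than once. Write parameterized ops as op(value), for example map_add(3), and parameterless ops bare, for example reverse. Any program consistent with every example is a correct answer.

map_mul(-3) | drop(1) | sort_asc | drop(4) | len

Check, running the answer program on each example:
  [-43, 46, 12, -39, 44, -9, -14, -15] -> [129, -138, -36, 117, -132, 27, 42, 45] -> [-138, -36, 117, -132, 27, 42, 45] -> [-138, -132, -36, 27, 42, 45, 117] -> [42, 45, 117] -> 3
  [32, -5, -12, -31, -14, 32, 15, -44, -39] -> [-96, 15, 36, 93, 42, -96, -45, 132, 117] -> [15, 36, 93, 42, -96, -45, 132, 117] -> [-96, -45, 15, 36, 42, 93, 117, 132] -> [42, 93, 117, 132] -> 4
  [29, 38, -35] -> [-87, -114, 105] -> [-114, 105] -> [-114, 105] -> [] -> 0
  [-1, 45, -25, -17, -1, -28, -27, 4, 47] -> [3, -135, 75, 51, 3, 84, 81, -12, -141] -> [-135, 75, 51, 3, 84, 81, -12, -141] -> [-141, -135, -12, 3, 51, 75, 81, 84] -> [51, 75, 81, 84] -> 4
  [-24, 17, -24, 20, 42] -> [72, -51, 72, -60, -126] -> [-51, 72, -60, -126] -> [-126, -60, -51, 72] -> [] -> 0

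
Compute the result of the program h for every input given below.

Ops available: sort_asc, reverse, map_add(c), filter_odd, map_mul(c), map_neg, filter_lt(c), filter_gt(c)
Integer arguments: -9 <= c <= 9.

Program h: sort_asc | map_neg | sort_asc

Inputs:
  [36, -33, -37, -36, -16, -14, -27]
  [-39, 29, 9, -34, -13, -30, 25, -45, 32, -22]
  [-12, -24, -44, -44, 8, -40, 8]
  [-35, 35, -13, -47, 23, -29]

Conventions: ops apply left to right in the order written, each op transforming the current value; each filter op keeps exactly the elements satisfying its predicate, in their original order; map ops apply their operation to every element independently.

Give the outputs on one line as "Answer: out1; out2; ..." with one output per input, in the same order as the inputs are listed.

[-36, 14, 16, 27, 33, 36, 37]; [-32, -29, -25, -9, 13, 22, 30, 34, 39, 45]; [-8, -8, 12, 24, 40, 44, 44]; [-35, -23, 13, 29, 35, 47]

Execution, op by op:
  [36, -33, -37, -36, -16, -14, -27] -> [-37, -36, -33, -27, -16, -14, 36] -> [37, 36, 33, 27, 16, 14, -36] -> [-36, 14, 16, 27, 33, 36, 37]
  [-39, 29, 9, -34, -13, -30, 25, -45, 32, -22] -> [-45, -39, -34, -30, -22, -13, 9, 25, 29, 32] -> [45, 39, 34, 30, 22, 13, -9, -25, -29, -32] -> [-32, -29, -25, -9, 13, 22, 30, 34, 39, 45]
  [-12, -24, -44, -44, 8, -40, 8] -> [-44, -44, -40, -24, -12, 8, 8] -> [44, 44, 40, 24, 12, -8, -8] -> [-8, -8, 12, 24, 40, 44, 44]
  [-35, 35, -13, -47, 23, -29] -> [-47, -35, -29, -13, 23, 35] -> [47, 35, 29, 13, -23, -35] -> [-35, -23, 13, 29, 35, 47]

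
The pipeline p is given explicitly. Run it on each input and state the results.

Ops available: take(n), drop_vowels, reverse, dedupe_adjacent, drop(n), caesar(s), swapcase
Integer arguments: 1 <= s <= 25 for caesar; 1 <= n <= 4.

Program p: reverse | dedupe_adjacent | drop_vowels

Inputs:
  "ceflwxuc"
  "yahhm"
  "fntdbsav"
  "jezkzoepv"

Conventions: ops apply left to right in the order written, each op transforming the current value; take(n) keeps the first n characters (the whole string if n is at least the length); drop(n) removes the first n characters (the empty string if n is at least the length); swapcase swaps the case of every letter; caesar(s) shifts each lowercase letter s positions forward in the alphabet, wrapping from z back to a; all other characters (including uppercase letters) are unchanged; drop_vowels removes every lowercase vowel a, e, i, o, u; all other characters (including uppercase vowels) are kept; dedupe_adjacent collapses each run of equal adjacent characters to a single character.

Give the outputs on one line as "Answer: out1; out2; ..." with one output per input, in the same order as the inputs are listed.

"cxwlfc"; "mhy"; "vsbdtnf"; "vpzkzj"

Execution, op by op:
  "ceflwxuc" -> "cuxwlfec" -> "cuxwlfec" -> "cxwlfc"
  "yahhm" -> "mhhay" -> "mhay" -> "mhy"
  "fntdbsav" -> "vasbdtnf" -> "vasbdtnf" -> "vsbdtnf"
  "jezkzoepv" -> "vpeozkzej" -> "vpeozkzej" -> "vpzkzj"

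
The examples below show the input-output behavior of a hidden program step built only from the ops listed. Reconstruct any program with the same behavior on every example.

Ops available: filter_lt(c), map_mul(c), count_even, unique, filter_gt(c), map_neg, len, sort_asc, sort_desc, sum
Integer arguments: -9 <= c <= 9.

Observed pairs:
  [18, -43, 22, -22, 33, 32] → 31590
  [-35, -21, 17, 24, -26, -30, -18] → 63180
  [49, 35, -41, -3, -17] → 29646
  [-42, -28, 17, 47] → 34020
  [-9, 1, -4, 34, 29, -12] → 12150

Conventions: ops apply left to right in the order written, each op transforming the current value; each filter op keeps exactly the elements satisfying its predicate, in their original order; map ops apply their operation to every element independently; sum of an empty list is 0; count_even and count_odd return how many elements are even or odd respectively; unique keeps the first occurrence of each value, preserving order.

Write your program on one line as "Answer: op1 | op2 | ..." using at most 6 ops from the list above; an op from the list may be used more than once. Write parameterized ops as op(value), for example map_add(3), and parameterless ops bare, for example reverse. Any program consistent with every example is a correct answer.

map_mul(-6) | map_mul(9) | map_mul(9) | filter_gt(3) | sum

Check, running the answer program on each example:
  [18, -43, 22, -22, 33, 32] -> [-108, 258, -132, 132, -198, -192] -> [-972, 2322, -1188, 1188, -1782, -1728] -> [-8748, 20898, -10692, 10692, -16038, -15552] -> [20898, 10692] -> 31590
  [-35, -21, 17, 24, -26, -30, -18] -> [210, 126, -102, -144, 156, 180, 108] -> [1890, 1134, -918, -1296, 1404, 1620, 972] -> [17010, 10206, -8262, -11664, 12636, 14580, 8748] -> [17010, 10206, 12636, 14580, 8748] -> 63180
  [49, 35, -41, -3, -17] -> [-294, -210, 246, 18, 102] -> [-2646, -1890, 2214, 162, 918] -> [-23814, -17010, 19926, 1458, 8262] -> [19926, 1458, 8262] -> 29646
  [-42, -28, 17, 47] -> [252, 168, -102, -282] -> [2268, 1512, -918, -2538] -> [20412, 13608, -8262, -22842] -> [20412, 13608] -> 34020
  [-9, 1, -4, 34, 29, -12] -> [54, -6, 24, -204, -174, 72] -> [486, -54, 216, -1836, -1566, 648] -> [4374, -486, 1944, -16524, -14094, 5832] -> [4374, 1944, 5832] -> 12150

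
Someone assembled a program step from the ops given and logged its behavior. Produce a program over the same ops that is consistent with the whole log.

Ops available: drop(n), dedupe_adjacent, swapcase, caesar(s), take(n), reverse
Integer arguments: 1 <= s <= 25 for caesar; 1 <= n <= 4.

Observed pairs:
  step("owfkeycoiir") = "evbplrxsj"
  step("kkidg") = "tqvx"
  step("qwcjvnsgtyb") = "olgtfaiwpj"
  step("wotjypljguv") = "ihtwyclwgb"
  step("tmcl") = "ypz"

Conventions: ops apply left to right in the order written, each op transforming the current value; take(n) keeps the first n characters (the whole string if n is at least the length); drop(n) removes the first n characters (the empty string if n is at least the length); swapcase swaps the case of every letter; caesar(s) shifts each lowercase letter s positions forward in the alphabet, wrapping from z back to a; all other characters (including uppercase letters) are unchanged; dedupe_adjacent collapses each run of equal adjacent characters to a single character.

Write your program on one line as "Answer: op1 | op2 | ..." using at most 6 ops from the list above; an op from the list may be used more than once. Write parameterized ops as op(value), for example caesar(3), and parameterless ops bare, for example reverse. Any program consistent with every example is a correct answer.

swapcase | drop(1) | swapcase | dedupe_adjacent | caesar(13) | reverse

Check, running the answer program on each example:
  "owfkeycoiir" -> "OWFKEYCOIIR" -> "WFKEYCOIIR" -> "wfkeycoiir" -> "wfkeycoir" -> "jsxrlpbve" -> "evbplrxsj"
  "kkidg" -> "KKIDG" -> "KIDG" -> "kidg" -> "kidg" -> "xvqt" -> "tqvx"
  "qwcjvnsgtyb" -> "QWCJVNSGTYB" -> "WCJVNSGTYB" -> "wcjvnsgtyb" -> "wcjvnsgtyb" -> "jpwiaftglo" -> "olgtfaiwpj"
  "wotjypljguv" -> "WOTJYPLJGUV" -> "OTJYPLJGUV" -> "otjypljguv" -> "otjypljguv" -> "bgwlcywthi" -> "ihtwyclwgb"
  "tmcl" -> "TMCL" -> "MCL" -> "mcl" -> "mcl" -> "zpy" -> "ypz"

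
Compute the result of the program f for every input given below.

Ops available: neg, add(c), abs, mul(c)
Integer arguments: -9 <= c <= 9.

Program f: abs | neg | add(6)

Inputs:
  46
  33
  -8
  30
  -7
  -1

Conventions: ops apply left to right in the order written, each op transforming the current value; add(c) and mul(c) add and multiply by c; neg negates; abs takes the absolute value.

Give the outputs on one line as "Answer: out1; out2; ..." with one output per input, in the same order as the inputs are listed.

Execution, op by op:
  46 -> 46 -> -46 -> -40
  33 -> 33 -> -33 -> -27
  -8 -> 8 -> -8 -> -2
  30 -> 30 -> -30 -> -24
  -7 -> 7 -> -7 -> -1
  -1 -> 1 -> -1 -> 5

-40; -27; -2; -24; -1; 5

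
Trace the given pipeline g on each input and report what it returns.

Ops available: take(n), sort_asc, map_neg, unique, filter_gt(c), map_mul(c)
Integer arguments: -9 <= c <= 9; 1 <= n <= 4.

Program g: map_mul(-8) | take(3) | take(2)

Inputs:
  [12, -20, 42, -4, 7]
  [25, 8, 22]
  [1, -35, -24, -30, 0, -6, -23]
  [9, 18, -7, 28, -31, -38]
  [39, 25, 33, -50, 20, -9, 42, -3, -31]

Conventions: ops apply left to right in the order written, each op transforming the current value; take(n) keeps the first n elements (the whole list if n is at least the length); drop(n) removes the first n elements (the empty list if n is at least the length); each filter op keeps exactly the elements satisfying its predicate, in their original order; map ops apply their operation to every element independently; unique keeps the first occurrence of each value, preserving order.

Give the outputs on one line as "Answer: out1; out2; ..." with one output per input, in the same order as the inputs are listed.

Execution, op by op:
  [12, -20, 42, -4, 7] -> [-96, 160, -336, 32, -56] -> [-96, 160, -336] -> [-96, 160]
  [25, 8, 22] -> [-200, -64, -176] -> [-200, -64, -176] -> [-200, -64]
  [1, -35, -24, -30, 0, -6, -23] -> [-8, 280, 192, 240, 0, 48, 184] -> [-8, 280, 192] -> [-8, 280]
  [9, 18, -7, 28, -31, -38] -> [-72, -144, 56, -224, 248, 304] -> [-72, -144, 56] -> [-72, -144]
  [39, 25, 33, -50, 20, -9, 42, -3, -31] -> [-312, -200, -264, 400, -160, 72, -336, 24, 248] -> [-312, -200, -264] -> [-312, -200]

[-96, 160]; [-200, -64]; [-8, 280]; [-72, -144]; [-312, -200]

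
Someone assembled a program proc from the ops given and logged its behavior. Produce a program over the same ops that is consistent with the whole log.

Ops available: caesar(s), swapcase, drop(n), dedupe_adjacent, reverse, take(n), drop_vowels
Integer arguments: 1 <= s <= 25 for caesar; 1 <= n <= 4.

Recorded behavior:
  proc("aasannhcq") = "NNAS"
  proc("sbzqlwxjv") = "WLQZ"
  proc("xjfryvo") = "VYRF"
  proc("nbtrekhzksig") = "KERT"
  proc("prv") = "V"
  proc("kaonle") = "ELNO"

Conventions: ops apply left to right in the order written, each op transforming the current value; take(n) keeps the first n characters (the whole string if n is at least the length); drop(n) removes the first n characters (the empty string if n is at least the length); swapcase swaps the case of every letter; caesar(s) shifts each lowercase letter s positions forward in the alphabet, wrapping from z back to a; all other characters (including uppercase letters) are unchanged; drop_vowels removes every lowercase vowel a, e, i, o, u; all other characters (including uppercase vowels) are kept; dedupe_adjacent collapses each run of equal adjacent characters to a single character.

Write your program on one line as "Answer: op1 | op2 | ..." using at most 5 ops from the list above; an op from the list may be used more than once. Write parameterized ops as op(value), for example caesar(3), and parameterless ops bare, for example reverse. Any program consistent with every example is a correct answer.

swapcase | drop(2) | take(4) | reverse

Check, running the answer program on each example:
  "aasannhcq" -> "AASANNHCQ" -> "SANNHCQ" -> "SANN" -> "NNAS"
  "sbzqlwxjv" -> "SBZQLWXJV" -> "ZQLWXJV" -> "ZQLW" -> "WLQZ"
  "xjfryvo" -> "XJFRYVO" -> "FRYVO" -> "FRYV" -> "VYRF"
  "nbtrekhzksig" -> "NBTREKHZKSIG" -> "TREKHZKSIG" -> "TREK" -> "KERT"
  "prv" -> "PRV" -> "V" -> "V" -> "V"
  "kaonle" -> "KAONLE" -> "ONLE" -> "ONLE" -> "ELNO"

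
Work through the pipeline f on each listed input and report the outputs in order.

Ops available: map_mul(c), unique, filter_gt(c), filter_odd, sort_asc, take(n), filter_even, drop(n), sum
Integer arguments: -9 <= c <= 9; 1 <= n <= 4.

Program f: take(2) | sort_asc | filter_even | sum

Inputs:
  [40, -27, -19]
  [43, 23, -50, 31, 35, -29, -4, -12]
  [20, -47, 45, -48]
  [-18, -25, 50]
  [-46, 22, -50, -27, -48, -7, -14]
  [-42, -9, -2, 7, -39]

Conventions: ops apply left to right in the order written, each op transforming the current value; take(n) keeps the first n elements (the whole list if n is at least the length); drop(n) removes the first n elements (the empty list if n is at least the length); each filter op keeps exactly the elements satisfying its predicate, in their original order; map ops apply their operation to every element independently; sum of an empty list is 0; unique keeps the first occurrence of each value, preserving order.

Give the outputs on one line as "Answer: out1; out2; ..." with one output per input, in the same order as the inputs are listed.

40; 0; 20; -18; -24; -42

Execution, op by op:
  [40, -27, -19] -> [40, -27] -> [-27, 40] -> [40] -> 40
  [43, 23, -50, 31, 35, -29, -4, -12] -> [43, 23] -> [23, 43] -> [] -> 0
  [20, -47, 45, -48] -> [20, -47] -> [-47, 20] -> [20] -> 20
  [-18, -25, 50] -> [-18, -25] -> [-25, -18] -> [-18] -> -18
  [-46, 22, -50, -27, -48, -7, -14] -> [-46, 22] -> [-46, 22] -> [-46, 22] -> -24
  [-42, -9, -2, 7, -39] -> [-42, -9] -> [-42, -9] -> [-42] -> -42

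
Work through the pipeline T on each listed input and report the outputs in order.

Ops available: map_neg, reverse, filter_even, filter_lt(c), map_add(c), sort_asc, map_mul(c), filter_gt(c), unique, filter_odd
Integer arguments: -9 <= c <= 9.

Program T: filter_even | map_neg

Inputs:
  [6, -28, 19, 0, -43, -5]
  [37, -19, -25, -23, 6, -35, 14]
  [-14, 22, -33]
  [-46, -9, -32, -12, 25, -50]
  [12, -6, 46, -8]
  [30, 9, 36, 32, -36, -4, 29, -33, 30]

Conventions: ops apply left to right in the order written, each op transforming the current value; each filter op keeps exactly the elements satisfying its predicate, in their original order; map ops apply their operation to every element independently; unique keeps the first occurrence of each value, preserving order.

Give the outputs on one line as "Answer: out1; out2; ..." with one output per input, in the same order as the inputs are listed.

[-6, 28, 0]; [-6, -14]; [14, -22]; [46, 32, 12, 50]; [-12, 6, -46, 8]; [-30, -36, -32, 36, 4, -30]

Execution, op by op:
  [6, -28, 19, 0, -43, -5] -> [6, -28, 0] -> [-6, 28, 0]
  [37, -19, -25, -23, 6, -35, 14] -> [6, 14] -> [-6, -14]
  [-14, 22, -33] -> [-14, 22] -> [14, -22]
  [-46, -9, -32, -12, 25, -50] -> [-46, -32, -12, -50] -> [46, 32, 12, 50]
  [12, -6, 46, -8] -> [12, -6, 46, -8] -> [-12, 6, -46, 8]
  [30, 9, 36, 32, -36, -4, 29, -33, 30] -> [30, 36, 32, -36, -4, 30] -> [-30, -36, -32, 36, 4, -30]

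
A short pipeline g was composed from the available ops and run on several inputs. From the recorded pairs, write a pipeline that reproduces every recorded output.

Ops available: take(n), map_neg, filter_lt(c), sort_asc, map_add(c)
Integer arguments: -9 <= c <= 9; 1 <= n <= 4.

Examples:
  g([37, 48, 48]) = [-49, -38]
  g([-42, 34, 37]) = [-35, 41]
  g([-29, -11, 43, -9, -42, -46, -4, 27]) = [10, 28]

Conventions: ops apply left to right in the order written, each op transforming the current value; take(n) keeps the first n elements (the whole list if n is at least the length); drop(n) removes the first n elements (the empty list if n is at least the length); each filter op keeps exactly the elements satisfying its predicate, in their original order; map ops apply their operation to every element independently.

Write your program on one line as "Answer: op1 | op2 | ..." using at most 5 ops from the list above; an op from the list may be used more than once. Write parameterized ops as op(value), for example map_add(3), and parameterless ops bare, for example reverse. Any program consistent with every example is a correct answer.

take(2) | map_add(-4) | map_neg | sort_asc | map_add(-5)

Check, running the answer program on each example:
  [37, 48, 48] -> [37, 48] -> [33, 44] -> [-33, -44] -> [-44, -33] -> [-49, -38]
  [-42, 34, 37] -> [-42, 34] -> [-46, 30] -> [46, -30] -> [-30, 46] -> [-35, 41]
  [-29, -11, 43, -9, -42, -46, -4, 27] -> [-29, -11] -> [-33, -15] -> [33, 15] -> [15, 33] -> [10, 28]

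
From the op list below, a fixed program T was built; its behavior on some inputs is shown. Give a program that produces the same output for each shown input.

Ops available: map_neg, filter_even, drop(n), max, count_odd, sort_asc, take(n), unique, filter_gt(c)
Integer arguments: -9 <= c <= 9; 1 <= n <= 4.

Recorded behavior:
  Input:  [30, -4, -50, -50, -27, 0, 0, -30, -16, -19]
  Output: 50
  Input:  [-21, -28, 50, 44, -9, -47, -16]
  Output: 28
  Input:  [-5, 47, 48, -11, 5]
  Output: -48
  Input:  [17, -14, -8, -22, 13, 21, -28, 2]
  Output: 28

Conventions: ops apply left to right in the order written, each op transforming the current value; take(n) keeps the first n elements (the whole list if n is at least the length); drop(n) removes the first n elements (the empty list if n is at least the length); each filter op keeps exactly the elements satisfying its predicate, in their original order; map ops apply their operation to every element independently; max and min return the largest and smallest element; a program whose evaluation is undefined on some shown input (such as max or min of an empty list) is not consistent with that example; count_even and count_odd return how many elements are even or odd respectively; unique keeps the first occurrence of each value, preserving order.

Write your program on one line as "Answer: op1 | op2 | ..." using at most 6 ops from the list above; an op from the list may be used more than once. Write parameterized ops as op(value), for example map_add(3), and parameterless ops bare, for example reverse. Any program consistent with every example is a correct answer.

unique | map_neg | filter_even | sort_asc | max

Check, running the answer program on each example:
  [30, -4, -50, -50, -27, 0, 0, -30, -16, -19] -> [30, -4, -50, -27, 0, -30, -16, -19] -> [-30, 4, 50, 27, 0, 30, 16, 19] -> [-30, 4, 50, 0, 30, 16] -> [-30, 0, 4, 16, 30, 50] -> 50
  [-21, -28, 50, 44, -9, -47, -16] -> [-21, -28, 50, 44, -9, -47, -16] -> [21, 28, -50, -44, 9, 47, 16] -> [28, -50, -44, 16] -> [-50, -44, 16, 28] -> 28
  [-5, 47, 48, -11, 5] -> [-5, 47, 48, -11, 5] -> [5, -47, -48, 11, -5] -> [-48] -> [-48] -> -48
  [17, -14, -8, -22, 13, 21, -28, 2] -> [17, -14, -8, -22, 13, 21, -28, 2] -> [-17, 14, 8, 22, -13, -21, 28, -2] -> [14, 8, 22, 28, -2] -> [-2, 8, 14, 22, 28] -> 28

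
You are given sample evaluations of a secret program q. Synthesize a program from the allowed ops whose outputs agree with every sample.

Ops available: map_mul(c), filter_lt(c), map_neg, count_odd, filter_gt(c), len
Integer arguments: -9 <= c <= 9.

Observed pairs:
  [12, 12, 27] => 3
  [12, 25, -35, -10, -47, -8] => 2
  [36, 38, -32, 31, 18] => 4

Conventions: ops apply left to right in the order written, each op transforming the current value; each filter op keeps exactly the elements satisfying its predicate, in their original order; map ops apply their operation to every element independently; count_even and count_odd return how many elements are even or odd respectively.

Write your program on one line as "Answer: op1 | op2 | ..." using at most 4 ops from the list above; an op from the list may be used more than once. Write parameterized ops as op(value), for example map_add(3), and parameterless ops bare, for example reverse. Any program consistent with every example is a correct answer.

map_neg | filter_lt(-2) | len

Check, running the answer program on each example:
  [12, 12, 27] -> [-12, -12, -27] -> [-12, -12, -27] -> 3
  [12, 25, -35, -10, -47, -8] -> [-12, -25, 35, 10, 47, 8] -> [-12, -25] -> 2
  [36, 38, -32, 31, 18] -> [-36, -38, 32, -31, -18] -> [-36, -38, -31, -18] -> 4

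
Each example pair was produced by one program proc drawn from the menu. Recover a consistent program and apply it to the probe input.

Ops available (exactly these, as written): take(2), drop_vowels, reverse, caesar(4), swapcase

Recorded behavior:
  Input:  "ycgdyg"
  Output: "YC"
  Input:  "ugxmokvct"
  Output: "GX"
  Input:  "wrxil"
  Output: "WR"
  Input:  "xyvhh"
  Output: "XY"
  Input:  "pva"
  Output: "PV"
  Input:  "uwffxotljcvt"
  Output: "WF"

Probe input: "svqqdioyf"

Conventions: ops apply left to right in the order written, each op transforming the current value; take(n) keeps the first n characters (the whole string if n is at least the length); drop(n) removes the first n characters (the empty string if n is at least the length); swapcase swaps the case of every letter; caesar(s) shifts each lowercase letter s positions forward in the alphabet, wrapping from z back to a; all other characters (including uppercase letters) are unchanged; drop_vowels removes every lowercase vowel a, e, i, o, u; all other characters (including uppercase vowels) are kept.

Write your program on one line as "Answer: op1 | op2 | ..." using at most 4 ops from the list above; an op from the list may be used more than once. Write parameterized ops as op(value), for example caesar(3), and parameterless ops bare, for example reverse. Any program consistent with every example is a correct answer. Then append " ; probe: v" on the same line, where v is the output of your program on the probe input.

drop_vowels | take(2) | swapcase ; probe: "SV"

Check, running the answer program on each example:
  "ycgdyg" -> "ycgdyg" -> "yc" -> "YC"
  "ugxmokvct" -> "gxmkvct" -> "gx" -> "GX"
  "wrxil" -> "wrxl" -> "wr" -> "WR"
  "xyvhh" -> "xyvhh" -> "xy" -> "XY"
  "pva" -> "pv" -> "pv" -> "PV"
  "uwffxotljcvt" -> "wffxtljcvt" -> "wf" -> "WF"
  probe: "svqqdioyf" -> "svqqdyf" -> "sv" -> "SV"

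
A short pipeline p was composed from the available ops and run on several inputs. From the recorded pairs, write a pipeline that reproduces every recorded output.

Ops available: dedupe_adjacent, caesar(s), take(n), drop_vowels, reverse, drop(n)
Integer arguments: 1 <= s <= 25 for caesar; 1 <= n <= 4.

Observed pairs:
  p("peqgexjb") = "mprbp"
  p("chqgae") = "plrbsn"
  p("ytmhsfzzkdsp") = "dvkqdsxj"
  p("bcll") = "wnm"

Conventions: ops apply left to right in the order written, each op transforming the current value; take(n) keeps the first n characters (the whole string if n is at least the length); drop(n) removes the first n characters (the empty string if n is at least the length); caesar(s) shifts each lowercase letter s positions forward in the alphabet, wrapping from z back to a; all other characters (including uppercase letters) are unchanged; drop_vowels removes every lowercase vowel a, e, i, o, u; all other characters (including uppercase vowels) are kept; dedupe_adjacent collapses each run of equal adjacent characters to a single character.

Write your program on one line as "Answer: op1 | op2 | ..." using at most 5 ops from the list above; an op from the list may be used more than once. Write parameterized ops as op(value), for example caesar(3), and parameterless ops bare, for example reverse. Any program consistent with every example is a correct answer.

caesar(11) | drop_vowels | dedupe_adjacent | reverse

Check, running the answer program on each example:
  "peqgexjb" -> "apbrpium" -> "pbrpm" -> "pbrpm" -> "mprbp"
  "chqgae" -> "nsbrlp" -> "nsbrlp" -> "nsbrlp" -> "plrbsn"
  "ytmhsfzzkdsp" -> "jexsdqkkvoda" -> "jxsdqkkvd" -> "jxsdqkvd" -> "dvkqdsxj"
  "bcll" -> "mnww" -> "mnww" -> "mnw" -> "wnm"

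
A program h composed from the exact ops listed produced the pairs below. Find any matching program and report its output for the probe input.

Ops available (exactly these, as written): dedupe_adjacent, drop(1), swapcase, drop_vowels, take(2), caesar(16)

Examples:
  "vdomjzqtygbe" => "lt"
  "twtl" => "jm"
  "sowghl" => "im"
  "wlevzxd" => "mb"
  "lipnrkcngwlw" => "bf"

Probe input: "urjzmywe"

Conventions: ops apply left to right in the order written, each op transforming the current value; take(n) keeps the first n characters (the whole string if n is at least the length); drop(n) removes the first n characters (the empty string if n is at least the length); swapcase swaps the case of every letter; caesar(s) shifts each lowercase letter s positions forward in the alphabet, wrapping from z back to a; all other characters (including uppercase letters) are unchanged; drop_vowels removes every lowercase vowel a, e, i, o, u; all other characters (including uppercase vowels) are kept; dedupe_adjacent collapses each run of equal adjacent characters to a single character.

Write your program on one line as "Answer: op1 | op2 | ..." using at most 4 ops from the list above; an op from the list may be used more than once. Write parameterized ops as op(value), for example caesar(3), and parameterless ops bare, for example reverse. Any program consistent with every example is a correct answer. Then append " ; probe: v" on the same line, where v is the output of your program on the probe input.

drop_vowels | caesar(16) | take(2) ; probe: "hz"

Check, running the answer program on each example:
  "vdomjzqtygbe" -> "vdmjzqtygb" -> "ltczpgjowr" -> "lt"
  "twtl" -> "twtl" -> "jmjb" -> "jm"
  "sowghl" -> "swghl" -> "imwxb" -> "im"
  "wlevzxd" -> "wlvzxd" -> "mblpnt" -> "mb"
  "lipnrkcngwlw" -> "lpnrkcngwlw" -> "bfdhasdwmbm" -> "bf"
  probe: "urjzmywe" -> "rjzmyw" -> "hzpcom" -> "hz"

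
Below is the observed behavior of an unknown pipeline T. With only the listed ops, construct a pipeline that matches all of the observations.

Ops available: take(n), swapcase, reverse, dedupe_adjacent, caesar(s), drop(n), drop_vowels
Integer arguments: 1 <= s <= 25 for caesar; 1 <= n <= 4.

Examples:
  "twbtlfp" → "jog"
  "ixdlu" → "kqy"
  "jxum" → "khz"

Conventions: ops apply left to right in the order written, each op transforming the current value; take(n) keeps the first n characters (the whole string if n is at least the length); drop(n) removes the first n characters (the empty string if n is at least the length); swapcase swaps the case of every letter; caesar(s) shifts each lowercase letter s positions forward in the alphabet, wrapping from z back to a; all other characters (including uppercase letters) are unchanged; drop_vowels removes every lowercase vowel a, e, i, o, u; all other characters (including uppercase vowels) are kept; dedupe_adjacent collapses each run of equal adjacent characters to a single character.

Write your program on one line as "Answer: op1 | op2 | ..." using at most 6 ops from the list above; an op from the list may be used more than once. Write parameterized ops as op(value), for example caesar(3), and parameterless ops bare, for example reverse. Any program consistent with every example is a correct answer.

drop(1) | reverse | caesar(13) | reverse | take(3)

Check, running the answer program on each example:
  "twbtlfp" -> "wbtlfp" -> "pfltbw" -> "csygoj" -> "jogysc" -> "jog"
  "ixdlu" -> "xdlu" -> "uldx" -> "hyqk" -> "kqyh" -> "kqy"
  "jxum" -> "xum" -> "mux" -> "zhk" -> "khz" -> "khz"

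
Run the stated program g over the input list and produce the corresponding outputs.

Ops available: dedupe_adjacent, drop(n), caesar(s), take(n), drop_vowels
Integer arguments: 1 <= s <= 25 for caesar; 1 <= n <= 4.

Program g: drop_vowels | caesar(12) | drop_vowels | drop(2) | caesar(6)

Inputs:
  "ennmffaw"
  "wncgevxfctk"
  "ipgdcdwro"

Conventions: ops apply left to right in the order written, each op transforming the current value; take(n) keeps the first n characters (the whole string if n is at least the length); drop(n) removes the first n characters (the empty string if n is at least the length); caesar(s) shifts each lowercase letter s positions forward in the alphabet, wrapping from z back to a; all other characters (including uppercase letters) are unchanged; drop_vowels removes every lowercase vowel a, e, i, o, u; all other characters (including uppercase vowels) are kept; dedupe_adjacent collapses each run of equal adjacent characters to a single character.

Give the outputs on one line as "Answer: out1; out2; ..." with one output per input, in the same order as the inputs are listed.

"exx"; "npxlc"; "vvj"

Execution, op by op:
  "ennmffaw" -> "nnmffw" -> "zzyrri" -> "zzyrr" -> "yrr" -> "exx"
  "wncgevxfctk" -> "wncgvxfctk" -> "izoshjrofw" -> "zshjrfw" -> "hjrfw" -> "npxlc"
  "ipgdcdwro" -> "pgdcdwr" -> "bspopid" -> "bsppd" -> "ppd" -> "vvj"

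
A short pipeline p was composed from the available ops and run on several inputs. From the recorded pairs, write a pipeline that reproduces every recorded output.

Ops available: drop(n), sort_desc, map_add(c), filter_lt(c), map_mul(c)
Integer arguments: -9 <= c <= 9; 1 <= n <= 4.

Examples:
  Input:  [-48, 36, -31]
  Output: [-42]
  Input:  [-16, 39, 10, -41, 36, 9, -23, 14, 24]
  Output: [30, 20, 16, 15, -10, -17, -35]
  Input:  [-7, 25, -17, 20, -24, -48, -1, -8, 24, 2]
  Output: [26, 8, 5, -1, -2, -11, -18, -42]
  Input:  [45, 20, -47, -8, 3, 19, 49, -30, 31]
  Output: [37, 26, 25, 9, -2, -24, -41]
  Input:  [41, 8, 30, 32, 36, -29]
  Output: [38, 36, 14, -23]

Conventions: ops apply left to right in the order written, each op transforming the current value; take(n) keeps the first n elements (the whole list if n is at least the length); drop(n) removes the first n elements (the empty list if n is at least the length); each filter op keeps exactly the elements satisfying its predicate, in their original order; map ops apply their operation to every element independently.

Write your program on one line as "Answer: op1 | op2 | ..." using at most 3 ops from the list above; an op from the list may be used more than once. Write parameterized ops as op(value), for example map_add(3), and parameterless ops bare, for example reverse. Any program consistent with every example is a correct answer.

sort_desc | drop(2) | map_add(6)

Check, running the answer program on each example:
  [-48, 36, -31] -> [36, -31, -48] -> [-48] -> [-42]
  [-16, 39, 10, -41, 36, 9, -23, 14, 24] -> [39, 36, 24, 14, 10, 9, -16, -23, -41] -> [24, 14, 10, 9, -16, -23, -41] -> [30, 20, 16, 15, -10, -17, -35]
  [-7, 25, -17, 20, -24, -48, -1, -8, 24, 2] -> [25, 24, 20, 2, -1, -7, -8, -17, -24, -48] -> [20, 2, -1, -7, -8, -17, -24, -48] -> [26, 8, 5, -1, -2, -11, -18, -42]
  [45, 20, -47, -8, 3, 19, 49, -30, 31] -> [49, 45, 31, 20, 19, 3, -8, -30, -47] -> [31, 20, 19, 3, -8, -30, -47] -> [37, 26, 25, 9, -2, -24, -41]
  [41, 8, 30, 32, 36, -29] -> [41, 36, 32, 30, 8, -29] -> [32, 30, 8, -29] -> [38, 36, 14, -23]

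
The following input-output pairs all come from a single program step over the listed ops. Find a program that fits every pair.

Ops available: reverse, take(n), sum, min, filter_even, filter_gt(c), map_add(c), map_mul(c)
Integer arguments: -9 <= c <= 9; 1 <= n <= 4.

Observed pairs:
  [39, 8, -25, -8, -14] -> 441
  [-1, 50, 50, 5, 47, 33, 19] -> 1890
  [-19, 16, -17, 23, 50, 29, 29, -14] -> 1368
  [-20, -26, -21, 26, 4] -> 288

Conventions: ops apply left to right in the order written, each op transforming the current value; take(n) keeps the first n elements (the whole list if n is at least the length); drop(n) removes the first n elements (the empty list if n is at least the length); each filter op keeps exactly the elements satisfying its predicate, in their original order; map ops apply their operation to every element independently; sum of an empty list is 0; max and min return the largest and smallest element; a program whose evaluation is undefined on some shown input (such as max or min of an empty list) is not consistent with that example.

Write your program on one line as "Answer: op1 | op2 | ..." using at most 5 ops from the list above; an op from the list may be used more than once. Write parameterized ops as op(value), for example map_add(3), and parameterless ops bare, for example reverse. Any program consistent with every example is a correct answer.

map_add(1) | reverse | filter_gt(0) | map_mul(9) | sum

Check, running the answer program on each example:
  [39, 8, -25, -8, -14] -> [40, 9, -24, -7, -13] -> [-13, -7, -24, 9, 40] -> [9, 40] -> [81, 360] -> 441
  [-1, 50, 50, 5, 47, 33, 19] -> [0, 51, 51, 6, 48, 34, 20] -> [20, 34, 48, 6, 51, 51, 0] -> [20, 34, 48, 6, 51, 51] -> [180, 306, 432, 54, 459, 459] -> 1890
  [-19, 16, -17, 23, 50, 29, 29, -14] -> [-18, 17, -16, 24, 51, 30, 30, -13] -> [-13, 30, 30, 51, 24, -16, 17, -18] -> [30, 30, 51, 24, 17] -> [270, 270, 459, 216, 153] -> 1368
  [-20, -26, -21, 26, 4] -> [-19, -25, -20, 27, 5] -> [5, 27, -20, -25, -19] -> [5, 27] -> [45, 243] -> 288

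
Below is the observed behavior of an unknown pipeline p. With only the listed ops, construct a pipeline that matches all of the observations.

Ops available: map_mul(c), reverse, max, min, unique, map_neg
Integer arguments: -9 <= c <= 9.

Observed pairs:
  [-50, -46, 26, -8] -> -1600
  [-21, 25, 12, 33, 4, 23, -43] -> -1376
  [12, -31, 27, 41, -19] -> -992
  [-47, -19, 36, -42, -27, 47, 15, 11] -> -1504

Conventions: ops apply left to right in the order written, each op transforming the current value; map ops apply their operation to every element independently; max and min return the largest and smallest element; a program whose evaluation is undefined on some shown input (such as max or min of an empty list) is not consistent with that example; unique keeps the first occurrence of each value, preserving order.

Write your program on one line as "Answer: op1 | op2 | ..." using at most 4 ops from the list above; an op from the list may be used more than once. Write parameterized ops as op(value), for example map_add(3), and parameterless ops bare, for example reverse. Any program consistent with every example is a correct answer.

reverse | map_mul(8) | map_mul(4) | min

Check, running the answer program on each example:
  [-50, -46, 26, -8] -> [-8, 26, -46, -50] -> [-64, 208, -368, -400] -> [-256, 832, -1472, -1600] -> -1600
  [-21, 25, 12, 33, 4, 23, -43] -> [-43, 23, 4, 33, 12, 25, -21] -> [-344, 184, 32, 264, 96, 200, -168] -> [-1376, 736, 128, 1056, 384, 800, -672] -> -1376
  [12, -31, 27, 41, -19] -> [-19, 41, 27, -31, 12] -> [-152, 328, 216, -248, 96] -> [-608, 1312, 864, -992, 384] -> -992
  [-47, -19, 36, -42, -27, 47, 15, 11] -> [11, 15, 47, -27, -42, 36, -19, -47] -> [88, 120, 376, -216, -336, 288, -152, -376] -> [352, 480, 1504, -864, -1344, 1152, -608, -1504] -> -1504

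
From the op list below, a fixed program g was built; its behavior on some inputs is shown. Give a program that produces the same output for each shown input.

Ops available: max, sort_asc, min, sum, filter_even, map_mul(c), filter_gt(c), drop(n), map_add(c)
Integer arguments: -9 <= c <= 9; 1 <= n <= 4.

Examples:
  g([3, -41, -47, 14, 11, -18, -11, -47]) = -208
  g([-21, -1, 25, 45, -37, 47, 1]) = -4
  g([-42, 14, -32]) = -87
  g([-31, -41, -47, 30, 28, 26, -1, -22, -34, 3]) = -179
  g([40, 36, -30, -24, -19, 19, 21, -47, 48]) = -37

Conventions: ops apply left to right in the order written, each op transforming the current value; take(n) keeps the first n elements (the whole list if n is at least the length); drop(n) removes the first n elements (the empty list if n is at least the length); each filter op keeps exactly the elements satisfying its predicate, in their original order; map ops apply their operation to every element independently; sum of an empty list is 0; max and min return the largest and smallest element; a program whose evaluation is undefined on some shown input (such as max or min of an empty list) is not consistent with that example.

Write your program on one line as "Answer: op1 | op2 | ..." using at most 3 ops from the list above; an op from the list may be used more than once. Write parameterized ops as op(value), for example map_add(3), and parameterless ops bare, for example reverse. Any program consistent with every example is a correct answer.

map_add(-9) | sum

Check, running the answer program on each example:
  [3, -41, -47, 14, 11, -18, -11, -47] -> [-6, -50, -56, 5, 2, -27, -20, -56] -> -208
  [-21, -1, 25, 45, -37, 47, 1] -> [-30, -10, 16, 36, -46, 38, -8] -> -4
  [-42, 14, -32] -> [-51, 5, -41] -> -87
  [-31, -41, -47, 30, 28, 26, -1, -22, -34, 3] -> [-40, -50, -56, 21, 19, 17, -10, -31, -43, -6] -> -179
  [40, 36, -30, -24, -19, 19, 21, -47, 48] -> [31, 27, -39, -33, -28, 10, 12, -56, 39] -> -37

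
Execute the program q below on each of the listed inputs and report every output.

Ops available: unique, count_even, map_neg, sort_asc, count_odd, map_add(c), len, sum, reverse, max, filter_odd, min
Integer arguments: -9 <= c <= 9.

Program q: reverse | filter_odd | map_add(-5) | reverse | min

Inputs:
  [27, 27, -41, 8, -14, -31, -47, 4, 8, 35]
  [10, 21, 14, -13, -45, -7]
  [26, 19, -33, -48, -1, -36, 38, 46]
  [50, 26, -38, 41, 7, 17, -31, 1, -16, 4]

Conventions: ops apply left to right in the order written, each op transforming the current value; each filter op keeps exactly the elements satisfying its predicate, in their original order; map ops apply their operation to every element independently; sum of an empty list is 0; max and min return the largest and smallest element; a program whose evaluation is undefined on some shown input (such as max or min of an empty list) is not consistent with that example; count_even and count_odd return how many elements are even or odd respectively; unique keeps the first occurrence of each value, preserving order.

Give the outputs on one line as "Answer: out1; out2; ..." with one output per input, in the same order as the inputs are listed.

-52; -50; -38; -36

Execution, op by op:
  [27, 27, -41, 8, -14, -31, -47, 4, 8, 35] -> [35, 8, 4, -47, -31, -14, 8, -41, 27, 27] -> [35, -47, -31, -41, 27, 27] -> [30, -52, -36, -46, 22, 22] -> [22, 22, -46, -36, -52, 30] -> -52
  [10, 21, 14, -13, -45, -7] -> [-7, -45, -13, 14, 21, 10] -> [-7, -45, -13, 21] -> [-12, -50, -18, 16] -> [16, -18, -50, -12] -> -50
  [26, 19, -33, -48, -1, -36, 38, 46] -> [46, 38, -36, -1, -48, -33, 19, 26] -> [-1, -33, 19] -> [-6, -38, 14] -> [14, -38, -6] -> -38
  [50, 26, -38, 41, 7, 17, -31, 1, -16, 4] -> [4, -16, 1, -31, 17, 7, 41, -38, 26, 50] -> [1, -31, 17, 7, 41] -> [-4, -36, 12, 2, 36] -> [36, 2, 12, -36, -4] -> -36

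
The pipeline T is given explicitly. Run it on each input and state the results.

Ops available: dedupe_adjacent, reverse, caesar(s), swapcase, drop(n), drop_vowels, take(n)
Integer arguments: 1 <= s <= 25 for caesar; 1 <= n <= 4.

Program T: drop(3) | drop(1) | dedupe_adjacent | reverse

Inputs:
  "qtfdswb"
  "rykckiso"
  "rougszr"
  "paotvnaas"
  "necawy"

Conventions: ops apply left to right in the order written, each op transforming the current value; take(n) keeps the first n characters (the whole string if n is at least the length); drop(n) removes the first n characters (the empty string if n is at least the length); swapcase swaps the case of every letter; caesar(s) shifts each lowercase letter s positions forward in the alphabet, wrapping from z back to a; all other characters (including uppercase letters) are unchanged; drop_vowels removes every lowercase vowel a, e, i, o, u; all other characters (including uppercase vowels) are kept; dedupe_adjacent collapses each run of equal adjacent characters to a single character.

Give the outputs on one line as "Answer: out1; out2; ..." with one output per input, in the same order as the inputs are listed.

"bws"; "osik"; "rzs"; "sanv"; "yw"

Execution, op by op:
  "qtfdswb" -> "dswb" -> "swb" -> "swb" -> "bws"
  "rykckiso" -> "ckiso" -> "kiso" -> "kiso" -> "osik"
  "rougszr" -> "gszr" -> "szr" -> "szr" -> "rzs"
  "paotvnaas" -> "tvnaas" -> "vnaas" -> "vnas" -> "sanv"
  "necawy" -> "awy" -> "wy" -> "wy" -> "yw"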